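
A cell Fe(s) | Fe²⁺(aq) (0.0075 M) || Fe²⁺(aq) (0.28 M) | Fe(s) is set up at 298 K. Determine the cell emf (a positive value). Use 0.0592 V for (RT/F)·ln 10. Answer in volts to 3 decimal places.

For a concentration cell E°cell = 0, since both electrodes use the same couple.
The compartment with the higher Fe²⁺(aq) concentration (0.28 M) acts as the cathode; ions are reduced there and produced at the dilute (0.0075 M) anode.
With n = 2, Ecell = −(0.0592/2)·log([dilute]/[conc]) = −(0.0592/2)·log(0.0075/0.28) = +0.047 V.

0.047 V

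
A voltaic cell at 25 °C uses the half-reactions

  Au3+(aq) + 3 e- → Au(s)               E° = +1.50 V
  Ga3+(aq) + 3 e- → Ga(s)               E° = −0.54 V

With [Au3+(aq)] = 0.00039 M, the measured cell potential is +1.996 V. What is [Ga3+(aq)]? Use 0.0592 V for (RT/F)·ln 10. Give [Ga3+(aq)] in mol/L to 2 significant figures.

0.066 M

The Au³⁺/Au couple has the larger reduction potential, so it is the cathode: E°cell = +1.50 − (−0.54) = +2.04 V and n = 3.
Since E = E° − (0.0592/n)·log Q, log Q = n(E° − E)/0.0592 = 2.230.
The balanced reaction is Au3+(aq) + Ga(s) → Au(s) + Ga3+(aq), so Q = [Ga3+(aq)] / [Au3+(aq)].
Solving for the unknown gives log [Ga3+(aq)] = −1.179, so [Ga3+(aq)] ≈ 0.066 M.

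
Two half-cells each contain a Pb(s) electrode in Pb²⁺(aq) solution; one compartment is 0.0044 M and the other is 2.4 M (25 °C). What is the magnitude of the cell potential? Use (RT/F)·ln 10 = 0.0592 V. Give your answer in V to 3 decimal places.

0.081 V

For a concentration cell E°cell = 0, since both electrodes use the same couple.
The compartment with the higher Pb²⁺(aq) concentration (2.4 M) acts as the cathode; ions are reduced there and produced at the dilute (0.0044 M) anode.
With n = 2, Ecell = −(0.0592/2)·log([dilute]/[conc]) = −(0.0592/2)·log(0.0044/2.4) = +0.081 V.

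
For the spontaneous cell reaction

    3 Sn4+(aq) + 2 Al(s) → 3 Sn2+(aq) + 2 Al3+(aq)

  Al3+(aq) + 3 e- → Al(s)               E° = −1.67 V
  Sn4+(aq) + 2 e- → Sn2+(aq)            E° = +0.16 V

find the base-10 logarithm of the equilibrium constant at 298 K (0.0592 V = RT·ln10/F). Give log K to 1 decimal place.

log K = 185.5

The Sn⁴⁺/Sn²⁺ couple is reduced (cathode); E°cell = +0.16 − (−1.67) = +1.83 V with n = 6.
At equilibrium E = 0, so log K = nE°cell / 0.0592 = (6)(+1.83) / 0.0592 = 185.5.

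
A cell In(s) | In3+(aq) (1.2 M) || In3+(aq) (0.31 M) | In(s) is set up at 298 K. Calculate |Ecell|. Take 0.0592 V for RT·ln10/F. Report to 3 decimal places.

0.012 V

For a concentration cell E°cell = 0, since both electrodes use the same couple.
The compartment with the higher In3+(aq) concentration (1.2 M) acts as the cathode; ions are reduced there and produced at the dilute (0.31 M) anode.
With n = 3, Ecell = −(0.0592/3)·log([dilute]/[conc]) = −(0.0592/3)·log(0.31/1.2) = +0.012 V.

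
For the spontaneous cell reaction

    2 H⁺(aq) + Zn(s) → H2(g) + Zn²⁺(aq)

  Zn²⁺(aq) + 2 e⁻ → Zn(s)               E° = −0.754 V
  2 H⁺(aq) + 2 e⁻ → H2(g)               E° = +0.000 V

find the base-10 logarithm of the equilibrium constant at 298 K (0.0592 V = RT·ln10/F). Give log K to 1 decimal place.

log K = 25.5

The 2H⁺/H₂ couple is reduced (cathode); E°cell = +0.000 − (−0.754) = +0.754 V with n = 2.
At equilibrium E = 0, so log K = nE°cell / 0.0592 = (2)(+0.754) / 0.0592 = 25.5.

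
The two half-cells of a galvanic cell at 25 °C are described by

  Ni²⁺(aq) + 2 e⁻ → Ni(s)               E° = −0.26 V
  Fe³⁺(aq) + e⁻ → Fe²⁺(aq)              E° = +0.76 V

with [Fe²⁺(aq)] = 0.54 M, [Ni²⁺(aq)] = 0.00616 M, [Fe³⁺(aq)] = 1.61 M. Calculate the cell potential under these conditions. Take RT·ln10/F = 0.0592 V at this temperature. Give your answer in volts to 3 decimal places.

The Fe³⁺/Fe²⁺ couple has the more positive E°, so it is the cathode; Ni²⁺/Ni is the anode.
E°cell = E°cat − E°an = +0.76 − (−0.26) = +1.02 V; n = 2.
For the overall reaction 2 Fe³⁺(aq) + Ni(s) → 2 Fe²⁺(aq) + Ni²⁺(aq), Q = ([Fe²⁺(aq)]^2·[Ni²⁺(aq)]) / [Fe³⁺(aq)]^2 = 0.000693, giving log Q = −3.159.
E = E° − (0.0592/n)·log Q = +1.02 − (0.0592/2)(−3.159) = +1.114 V.

+1.114 V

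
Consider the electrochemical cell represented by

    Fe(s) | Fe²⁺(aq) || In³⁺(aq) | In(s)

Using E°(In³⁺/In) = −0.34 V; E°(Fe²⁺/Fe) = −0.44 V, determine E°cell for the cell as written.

By convention the left-hand electrode in cell notation is the anode (oxidation) and the right-hand electrode is the cathode (reduction).
E°cell = E°(right) − E°(left) = −0.34 − (−0.44) = +0.10 V.

+0.10 V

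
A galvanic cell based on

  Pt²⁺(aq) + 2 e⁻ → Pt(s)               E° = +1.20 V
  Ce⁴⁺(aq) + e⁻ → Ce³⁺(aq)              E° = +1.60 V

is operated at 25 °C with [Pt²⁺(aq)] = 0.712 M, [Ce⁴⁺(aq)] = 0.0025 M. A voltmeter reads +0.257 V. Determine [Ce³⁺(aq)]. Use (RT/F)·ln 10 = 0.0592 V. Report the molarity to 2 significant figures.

Ce⁴⁺/Ce³⁺ is the cathode (higher E°); E°cell = +1.60 − (+1.20) = +0.40 V with n = 2.
Rearranging E = E° − (0.0592/n)·log Q gives log Q = 2(+0.40 − (+0.257))/0.0592 = 4.831.
For 2 Ce⁴⁺(aq) + Pt(s) → 2 Ce³⁺(aq) + Pt²⁺(aq), the reaction quotient is Q = ([Ce³⁺(aq)]^2·[Pt²⁺(aq)]) / [Ce⁴⁺(aq)]^2.
Isolating [Ce³⁺(aq)] in Q = 10^{4.831} yields log [Ce³⁺(aq)] = −0.113, i.e. 0.77 M.

0.77 M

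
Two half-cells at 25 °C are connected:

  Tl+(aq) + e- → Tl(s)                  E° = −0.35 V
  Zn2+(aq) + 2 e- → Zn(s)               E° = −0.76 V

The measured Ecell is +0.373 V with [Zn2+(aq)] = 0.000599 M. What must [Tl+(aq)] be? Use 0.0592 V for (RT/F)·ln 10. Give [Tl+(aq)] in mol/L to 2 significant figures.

0.0058 M

With Tl⁺/Tl at the cathode and Zn²⁺/Zn at the anode, E°cell = −0.35 − (−0.76) = +0.41 V (n = 2).
Rearranging E = E° − (0.0592/n)·log Q gives log Q = 2(+0.41 − (+0.373))/0.0592 = 1.250.
For 2 Tl+(aq) + Zn(s) → 2 Tl(s) + Zn2+(aq), the reaction quotient is Q = [Zn2+(aq)] / [Tl+(aq)]^2.
Substituting the known concentrations and solving, log [Tl+(aq)] = −2.236 and [Tl+(aq)] = 0.0058 M.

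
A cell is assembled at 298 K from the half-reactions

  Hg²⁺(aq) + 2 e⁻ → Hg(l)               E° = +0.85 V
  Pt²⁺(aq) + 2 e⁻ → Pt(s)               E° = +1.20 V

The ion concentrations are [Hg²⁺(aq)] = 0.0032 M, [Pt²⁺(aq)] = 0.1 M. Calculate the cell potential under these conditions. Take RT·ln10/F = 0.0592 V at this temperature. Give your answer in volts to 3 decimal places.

+0.394 V

Since E°(Pt²⁺/Pt) > E°(Hg²⁺/Hg), Pt²⁺/Pt serves as the cathode.
E°cell = +1.20 − (+0.85) = +0.35 V, with n = 2 electrons transferred.
Balancing gives Pt²⁺(aq) + Hg(l) → Pt(s) + Hg²⁺(aq); hence Q = [Hg²⁺(aq)] / [Pt²⁺(aq)] = 0.032 (log Q = −1.495).
Applying E = E° − (RT ln10/nF)·log Q gives +0.35 − (0.0592/2)(−1.495) = +0.394 V.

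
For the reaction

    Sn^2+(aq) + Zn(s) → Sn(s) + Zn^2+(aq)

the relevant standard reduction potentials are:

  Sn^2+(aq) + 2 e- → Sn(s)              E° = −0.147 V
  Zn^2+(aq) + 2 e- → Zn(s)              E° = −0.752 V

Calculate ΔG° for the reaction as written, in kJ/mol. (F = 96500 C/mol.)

−117 kJ/mol

In the reaction as written Sn^2+(aq) is reduced, so the Sn²⁺/Sn couple is the cathode and Zn²⁺/Zn is the anode.
E°cell = −0.147 − (−0.752) = +0.605 V; balancing electrons gives n = 2.
ΔG° = −nFE°cell = −(2)(96500)(+0.605) J/mol = −117 kJ/mol.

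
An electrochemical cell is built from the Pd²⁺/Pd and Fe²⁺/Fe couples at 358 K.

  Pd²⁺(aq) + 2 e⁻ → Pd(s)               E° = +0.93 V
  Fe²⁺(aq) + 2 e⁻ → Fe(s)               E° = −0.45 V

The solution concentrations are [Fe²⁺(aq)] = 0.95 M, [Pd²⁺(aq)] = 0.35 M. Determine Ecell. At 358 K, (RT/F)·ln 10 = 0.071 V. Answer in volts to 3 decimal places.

+1.365 V

Pd²⁺/Pd is reduced (cathode, E° = +0.93 V) and Fe²⁺/Fe is oxidized (anode).
The standard potential is +0.93 − (−0.45) = +1.38 V and the balanced reaction transfers n = 2 electrons.
For the overall reaction Pd²⁺(aq) + Fe(s) → Pd(s) + Fe²⁺(aq), Q = [Fe²⁺(aq)] / [Pd²⁺(aq)] = 2.71, giving log Q = 0.434.
By the Nernst equation, E = +1.38 − (0.071/2)·(0.434) = +1.365 V.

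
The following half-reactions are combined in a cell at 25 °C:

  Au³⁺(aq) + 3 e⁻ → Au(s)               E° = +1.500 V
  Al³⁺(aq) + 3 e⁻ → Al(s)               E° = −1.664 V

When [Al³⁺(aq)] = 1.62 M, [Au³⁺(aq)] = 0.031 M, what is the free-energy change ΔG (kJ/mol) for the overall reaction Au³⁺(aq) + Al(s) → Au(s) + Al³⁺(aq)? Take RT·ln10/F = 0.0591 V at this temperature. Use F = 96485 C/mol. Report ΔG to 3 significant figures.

−906 kJ/mol

With Au³⁺/Au reduced at the cathode, E°cell = +1.500 − (−1.664) = +3.164 V and n = 3.
Here Q = [Al³⁺(aq)] / [Au³⁺(aq)] = 52.3 (log Q = 1.718), giving E = +3.164 − (0.0591/3)·(1.718) = +3.1302 V.
Finally ΔG = −nFE = −(3)(96485 C/mol)(+3.1302 V) = −906 kJ/mol.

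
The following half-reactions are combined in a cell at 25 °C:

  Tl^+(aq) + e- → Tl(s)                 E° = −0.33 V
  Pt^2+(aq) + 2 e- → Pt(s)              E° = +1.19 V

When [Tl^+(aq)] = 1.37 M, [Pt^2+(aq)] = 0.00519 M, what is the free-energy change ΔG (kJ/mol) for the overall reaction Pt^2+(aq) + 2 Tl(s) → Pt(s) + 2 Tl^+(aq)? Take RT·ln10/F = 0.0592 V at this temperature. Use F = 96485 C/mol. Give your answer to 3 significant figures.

−279 kJ/mol

With Pt²⁺/Pt reduced at the cathode, E°cell = +1.19 − (−0.33) = +1.52 V and n = 2.
Q = [Tl^+(aq)]^2 / [Pt^2+(aq)] = 362, so log Q = 2.558 and E = +1.52 − (0.0592/2)(2.558) = +1.4443 V.
ΔG = −nFE = −(2)(96485)(+1.4443) J/mol = −279 kJ/mol.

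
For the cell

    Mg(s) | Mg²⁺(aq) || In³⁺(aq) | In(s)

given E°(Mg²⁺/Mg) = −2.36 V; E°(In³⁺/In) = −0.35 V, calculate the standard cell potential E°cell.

By convention the left-hand electrode in cell notation is the anode (oxidation) and the right-hand electrode is the cathode (reduction).
E°cell = E°(right) − E°(left) = −0.35 − (−2.36) = +2.01 V.

+2.01 V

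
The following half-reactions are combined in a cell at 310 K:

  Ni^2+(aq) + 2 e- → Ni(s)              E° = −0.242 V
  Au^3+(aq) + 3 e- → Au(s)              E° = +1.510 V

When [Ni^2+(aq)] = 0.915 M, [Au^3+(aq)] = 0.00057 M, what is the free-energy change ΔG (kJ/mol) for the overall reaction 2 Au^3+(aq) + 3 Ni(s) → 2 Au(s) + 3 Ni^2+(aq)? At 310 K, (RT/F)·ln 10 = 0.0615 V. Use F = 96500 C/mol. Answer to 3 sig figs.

−977 kJ/mol

E°cell = +1.510 − (−0.242) = +1.752 V; the balanced reaction transfers n = 6 electrons.
The reaction quotient is [Ni^2+(aq)]^3 / [Au^3+(aq)]^2 = 2.36×10^6; by Nernst, E = +1.752 − (0.0615/6)(6.373) = +1.6867 V.
Finally ΔG = −nFE = −(6)(96500 C/mol)(+1.6867 V) = −977 kJ/mol.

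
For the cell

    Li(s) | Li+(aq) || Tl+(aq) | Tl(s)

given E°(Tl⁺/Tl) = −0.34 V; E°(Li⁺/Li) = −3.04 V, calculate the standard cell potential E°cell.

By convention the left-hand electrode in cell notation is the anode (oxidation) and the right-hand electrode is the cathode (reduction).
E°cell = E°(right) − E°(left) = −0.34 − (−3.04) = +2.70 V.

+2.70 V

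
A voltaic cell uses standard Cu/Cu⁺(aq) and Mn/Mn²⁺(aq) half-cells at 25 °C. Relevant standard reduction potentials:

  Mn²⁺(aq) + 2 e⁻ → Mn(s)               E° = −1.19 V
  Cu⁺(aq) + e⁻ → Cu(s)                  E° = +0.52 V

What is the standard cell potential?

The Cu⁺/Cu couple has the higher E°, so Cu ion is reduced (cathode) and Mn is oxidized (anode).
E°cell = E°(cathode) − E°(anode) = +0.52 − (−1.19) = +1.71 V.

+1.71 V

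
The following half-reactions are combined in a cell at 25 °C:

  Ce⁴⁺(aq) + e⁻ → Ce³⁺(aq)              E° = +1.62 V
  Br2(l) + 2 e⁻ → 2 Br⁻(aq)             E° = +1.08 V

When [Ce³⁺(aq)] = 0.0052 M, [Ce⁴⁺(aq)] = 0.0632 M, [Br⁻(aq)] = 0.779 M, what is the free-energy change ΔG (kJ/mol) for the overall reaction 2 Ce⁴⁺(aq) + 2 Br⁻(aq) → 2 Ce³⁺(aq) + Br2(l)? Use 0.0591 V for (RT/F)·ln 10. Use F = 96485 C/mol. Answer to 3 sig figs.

The standard cell potential is +1.62 − (+1.08) = +0.54 V, with n = 2 electrons in the balanced equation.
The reaction quotient is [Ce³⁺(aq)]^2 / ([Ce⁴⁺(aq)]^2·[Br⁻(aq)]^2) = 0.0112; by Nernst, E = +0.54 − (0.0591/2)(−1.953) = +0.5977 V.
Then ΔG = −nFE = −2 × 96485 × +0.5977 J/mol = −115 kJ/mol.

−115 kJ/mol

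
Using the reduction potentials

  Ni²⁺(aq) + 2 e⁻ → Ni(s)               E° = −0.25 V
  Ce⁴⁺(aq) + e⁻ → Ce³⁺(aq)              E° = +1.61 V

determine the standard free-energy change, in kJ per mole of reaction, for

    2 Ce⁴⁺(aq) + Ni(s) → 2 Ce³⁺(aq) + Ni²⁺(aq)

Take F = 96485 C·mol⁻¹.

In the reaction as written Ce⁴⁺(aq) is reduced, so the Ce⁴⁺/Ce³⁺ couple is the cathode and Ni²⁺/Ni is the anode.
E°cell = +1.61 − (−0.25) = +1.86 V; balancing electrons gives n = 2.
ΔG° = −nFE°cell = −(2)(96485)(+1.86) J/mol = −359 kJ/mol.

−359 kJ/mol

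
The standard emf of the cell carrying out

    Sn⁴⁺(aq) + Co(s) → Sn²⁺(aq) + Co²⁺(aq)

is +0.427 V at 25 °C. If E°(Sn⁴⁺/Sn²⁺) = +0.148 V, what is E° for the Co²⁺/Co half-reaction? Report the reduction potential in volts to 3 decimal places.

In the reaction as written the Sn⁴⁺/Sn²⁺ couple is reduced (cathode) and Co²⁺/Co is oxidized (anode), so E°cell = E°(Sn⁴⁺/Sn²⁺) − E°(Co²⁺/Co).
E°(Co²⁺/Co) = E°(cathode) − E°cell = +0.148 − (+0.427) = −0.279 V.

−0.279 V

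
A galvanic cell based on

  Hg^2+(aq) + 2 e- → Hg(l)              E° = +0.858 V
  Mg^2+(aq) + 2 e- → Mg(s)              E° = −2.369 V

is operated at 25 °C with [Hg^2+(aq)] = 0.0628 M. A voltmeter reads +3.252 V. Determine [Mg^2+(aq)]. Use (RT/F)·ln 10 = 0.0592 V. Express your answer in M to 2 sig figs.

0.0090 M

Hg²⁺/Hg is the cathode (higher E°); E°cell = +0.858 − (−2.369) = +3.227 V with n = 2.
Since E = E° − (0.0592/n)·log Q, log Q = n(E° − E)/0.0592 = −0.845.
The balanced reaction is Hg^2+(aq) + Mg(s) → Hg(l) + Mg^2+(aq), so Q = [Mg^2+(aq)] / [Hg^2+(aq)].
Isolating [Mg^2+(aq)] in Q = 10^{−0.845} yields log [Mg^2+(aq)] = −2.047, i.e. 0.0090 M.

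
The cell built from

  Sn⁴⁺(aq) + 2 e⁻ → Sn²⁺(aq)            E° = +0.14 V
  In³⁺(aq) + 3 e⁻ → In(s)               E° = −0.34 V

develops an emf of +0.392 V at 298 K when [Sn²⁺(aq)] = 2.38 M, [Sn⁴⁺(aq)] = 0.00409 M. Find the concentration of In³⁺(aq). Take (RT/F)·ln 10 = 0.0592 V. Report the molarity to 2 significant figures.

The Sn⁴⁺/Sn²⁺ couple has the larger reduction potential, so it is the cathode: E°cell = +0.14 − (−0.34) = +0.48 V and n = 6.
Rearranging E = E° − (0.0592/n)·log Q gives log Q = 6(+0.48 − (+0.392))/0.0592 = 8.919.
For 3 Sn⁴⁺(aq) + 2 In(s) → 3 Sn²⁺(aq) + 2 In³⁺(aq), the reaction quotient is Q = ([Sn²⁺(aq)]^3·[In³⁺(aq)]^2) / [Sn⁴⁺(aq)]^3.
Isolating [In³⁺(aq)] in Q = 10^{8.919} yields log [In³⁺(aq)] = 0.312, i.e. 2.1 M.

2.1 M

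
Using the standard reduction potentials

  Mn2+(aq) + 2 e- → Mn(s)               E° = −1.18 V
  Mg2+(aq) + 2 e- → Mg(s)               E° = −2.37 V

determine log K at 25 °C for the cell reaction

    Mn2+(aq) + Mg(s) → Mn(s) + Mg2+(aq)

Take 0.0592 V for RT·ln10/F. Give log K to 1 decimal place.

The Mn²⁺/Mn couple is reduced (cathode); E°cell = −1.18 − (−2.37) = +1.19 V with n = 2.
At equilibrium E = 0, so log K = nE°cell / 0.0592 = (2)(+1.19) / 0.0592 = 40.2.

log K = 40.2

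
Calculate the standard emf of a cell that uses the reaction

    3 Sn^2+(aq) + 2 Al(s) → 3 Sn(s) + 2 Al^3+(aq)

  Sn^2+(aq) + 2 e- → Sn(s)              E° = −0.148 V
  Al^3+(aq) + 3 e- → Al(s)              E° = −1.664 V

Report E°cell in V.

+1.516 V

In the reaction as written, Sn^2+(aq) is reduced (cathode) and Al^3+(aq) is produced by oxidation at the anode.
E°cell = E°(cathode) − E°(anode) = −0.148 − (−1.664) = +1.516 V.
The positive value indicates the reaction is spontaneous as written.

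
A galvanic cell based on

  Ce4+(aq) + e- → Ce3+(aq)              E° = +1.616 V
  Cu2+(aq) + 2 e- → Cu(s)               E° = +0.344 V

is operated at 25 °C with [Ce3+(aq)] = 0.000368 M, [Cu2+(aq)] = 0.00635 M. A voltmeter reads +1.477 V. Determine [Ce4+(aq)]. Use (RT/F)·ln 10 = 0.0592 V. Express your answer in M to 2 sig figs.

Ce⁴⁺/Ce³⁺ is the cathode (higher E°); E°cell = +1.616 − (+0.344) = +1.272 V with n = 2.
Rearranging E = E° − (0.0592/n)·log Q gives log Q = 2(+1.272 − (+1.477))/0.0592 = −6.926.
The balanced reaction is 2 Ce4+(aq) + Cu(s) → 2 Ce3+(aq) + Cu2+(aq), so Q = ([Ce3+(aq)]^2·[Cu2+(aq)]) / [Ce4+(aq)]^2.
Isolating [Ce4+(aq)] in Q = 10^{−6.926} yields log [Ce4+(aq)] = −1.070, i.e. 0.085 M.

0.085 M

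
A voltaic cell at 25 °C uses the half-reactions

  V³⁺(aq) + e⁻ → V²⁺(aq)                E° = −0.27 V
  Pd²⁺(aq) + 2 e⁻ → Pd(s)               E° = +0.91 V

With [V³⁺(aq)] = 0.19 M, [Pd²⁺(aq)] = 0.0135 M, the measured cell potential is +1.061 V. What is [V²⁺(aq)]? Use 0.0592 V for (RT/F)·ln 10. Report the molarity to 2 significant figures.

Pd²⁺/Pd is the cathode (higher E°); E°cell = +0.91 − (−0.27) = +1.18 V with n = 2.
Rearranging E = E° − (0.0592/n)·log Q gives log Q = 2(+1.18 − (+1.061))/0.0592 = 4.020.
For Pd²⁺(aq) + 2 V²⁺(aq) → Pd(s) + 2 V³⁺(aq), the reaction quotient is Q = [V³⁺(aq)]^2 / ([Pd²⁺(aq)]·[V²⁺(aq)]^2).
Substituting the known concentrations and solving, log [V²⁺(aq)] = −1.796 and [V²⁺(aq)] = 0.016 M.

0.016 M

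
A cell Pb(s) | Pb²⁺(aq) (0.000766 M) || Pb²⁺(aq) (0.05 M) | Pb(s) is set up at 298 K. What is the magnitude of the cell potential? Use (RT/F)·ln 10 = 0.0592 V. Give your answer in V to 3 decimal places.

0.054 V

For a concentration cell E°cell = 0, since both electrodes use the same couple.
The compartment with the higher Pb²⁺(aq) concentration (0.05 M) acts as the cathode; ions are reduced there and produced at the dilute (0.000766 M) anode.
With n = 2, Ecell = −(0.0592/2)·log([dilute]/[conc]) = −(0.0592/2)·log(0.000766/0.05) = +0.054 V.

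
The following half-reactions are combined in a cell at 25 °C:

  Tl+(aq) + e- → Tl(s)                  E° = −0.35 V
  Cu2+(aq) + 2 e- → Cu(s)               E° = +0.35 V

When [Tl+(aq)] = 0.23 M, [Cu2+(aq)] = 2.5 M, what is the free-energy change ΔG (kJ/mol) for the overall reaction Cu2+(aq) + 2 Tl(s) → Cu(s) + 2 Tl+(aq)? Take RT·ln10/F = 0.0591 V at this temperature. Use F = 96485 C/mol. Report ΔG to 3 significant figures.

With Cu²⁺/Cu reduced at the cathode, E°cell = +0.35 − (−0.35) = +0.70 V and n = 2.
The reaction quotient is [Tl+(aq)]^2 / [Cu2+(aq)] = 0.0212; by Nernst, E = +0.70 − (0.0591/2)(−1.674) = +0.7495 V.
Finally ΔG = −nFE = −(2)(96485 C/mol)(+0.7495 V) = −145 kJ/mol.

−145 kJ/mol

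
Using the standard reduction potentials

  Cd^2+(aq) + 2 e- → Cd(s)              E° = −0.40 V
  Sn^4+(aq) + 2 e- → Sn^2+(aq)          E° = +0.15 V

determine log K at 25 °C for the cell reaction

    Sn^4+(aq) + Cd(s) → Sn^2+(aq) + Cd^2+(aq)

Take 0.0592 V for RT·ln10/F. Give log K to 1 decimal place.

The Sn⁴⁺/Sn²⁺ couple is reduced (cathode); E°cell = +0.15 − (−0.40) = +0.55 V with n = 2.
At equilibrium E = 0, so log K = nE°cell / 0.0592 = (2)(+0.55) / 0.0592 = 18.6.

log K = 18.6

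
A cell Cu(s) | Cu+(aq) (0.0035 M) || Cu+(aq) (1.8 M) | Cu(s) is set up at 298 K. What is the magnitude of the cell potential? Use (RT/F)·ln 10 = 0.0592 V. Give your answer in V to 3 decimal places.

For a concentration cell E°cell = 0, since both electrodes use the same couple.
The compartment with the higher Cu+(aq) concentration (1.8 M) acts as the cathode; ions are reduced there and produced at the dilute (0.0035 M) anode.
With n = 1, Ecell = −(0.0592/1)·log([dilute]/[conc]) = −(0.0592/1)·log(0.0035/1.8) = +0.161 V.

0.161 V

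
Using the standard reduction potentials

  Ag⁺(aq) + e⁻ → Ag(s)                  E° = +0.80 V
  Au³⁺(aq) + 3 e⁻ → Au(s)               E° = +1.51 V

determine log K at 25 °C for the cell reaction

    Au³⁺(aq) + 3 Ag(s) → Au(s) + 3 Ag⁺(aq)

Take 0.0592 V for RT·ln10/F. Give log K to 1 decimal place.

The Au³⁺/Au couple is reduced (cathode); E°cell = +1.51 − (+0.80) = +0.71 V with n = 3.
At equilibrium E = 0, so log K = nE°cell / 0.0592 = (3)(+0.71) / 0.0592 = 36.0.

log K = 36.0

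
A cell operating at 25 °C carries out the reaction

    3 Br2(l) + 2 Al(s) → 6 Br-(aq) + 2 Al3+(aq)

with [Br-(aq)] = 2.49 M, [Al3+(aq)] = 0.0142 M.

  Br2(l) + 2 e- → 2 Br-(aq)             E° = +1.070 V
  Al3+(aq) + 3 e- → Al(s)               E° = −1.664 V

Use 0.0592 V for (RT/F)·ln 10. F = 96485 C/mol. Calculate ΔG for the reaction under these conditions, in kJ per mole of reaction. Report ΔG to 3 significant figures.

The standard cell potential is +1.070 − (−1.664) = +2.734 V, with n = 6 electrons in the balanced equation.
Q = [Br-(aq)]^6·[Al3+(aq)]^2 = 0.0481, so log Q = −1.318 and E = +2.734 − (0.0592/6)(−1.318) = +2.7470 V.
Then ΔG = −nFE = −6 × 96485 × +2.7470 J/mol = −1590 kJ/mol.

−1590 kJ/mol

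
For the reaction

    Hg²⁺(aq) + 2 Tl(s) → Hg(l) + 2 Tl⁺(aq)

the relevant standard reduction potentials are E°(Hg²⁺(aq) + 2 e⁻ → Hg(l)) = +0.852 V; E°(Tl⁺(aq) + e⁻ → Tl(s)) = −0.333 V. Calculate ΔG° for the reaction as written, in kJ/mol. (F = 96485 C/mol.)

−229 kJ/mol

In the reaction as written Hg²⁺(aq) is reduced, so the Hg²⁺/Hg couple is the cathode and Tl⁺/Tl is the anode.
E°cell = +0.852 − (−0.333) = +1.185 V; balancing electrons gives n = 2.
ΔG° = −nFE°cell = −(2)(96485)(+1.185) J/mol = −229 kJ/mol.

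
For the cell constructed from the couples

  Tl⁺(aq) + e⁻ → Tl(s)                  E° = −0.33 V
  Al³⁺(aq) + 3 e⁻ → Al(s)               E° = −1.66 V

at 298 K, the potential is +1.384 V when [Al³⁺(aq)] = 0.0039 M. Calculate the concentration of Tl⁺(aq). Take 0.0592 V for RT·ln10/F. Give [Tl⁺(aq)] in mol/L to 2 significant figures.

1.3 M

With Tl⁺/Tl at the cathode and Al³⁺/Al at the anode, E°cell = −0.33 − (−1.66) = +1.33 V (n = 3).
Rearranging E = E° − (0.0592/n)·log Q gives log Q = 3(+1.33 − (+1.384))/0.0592 = −2.736.
Balancing electrons gives 3 Tl⁺(aq) + Al(s) → 3 Tl(s) + Al³⁺(aq); thus Q = [Al³⁺(aq)] / [Tl⁺(aq)]^3.
Isolating [Tl⁺(aq)] in Q = 10^{−2.736} yields log [Tl⁺(aq)] = 0.109, i.e. 1.3 M.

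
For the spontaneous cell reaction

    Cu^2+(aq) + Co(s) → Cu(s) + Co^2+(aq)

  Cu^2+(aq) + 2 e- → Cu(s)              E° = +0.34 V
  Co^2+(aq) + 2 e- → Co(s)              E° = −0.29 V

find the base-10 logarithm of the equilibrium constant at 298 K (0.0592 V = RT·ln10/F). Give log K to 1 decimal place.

log K = 21.3

The Cu²⁺/Cu couple is reduced (cathode); E°cell = +0.34 − (−0.29) = +0.63 V with n = 2.
At equilibrium E = 0, so log K = nE°cell / 0.0592 = (2)(+0.63) / 0.0592 = 21.3.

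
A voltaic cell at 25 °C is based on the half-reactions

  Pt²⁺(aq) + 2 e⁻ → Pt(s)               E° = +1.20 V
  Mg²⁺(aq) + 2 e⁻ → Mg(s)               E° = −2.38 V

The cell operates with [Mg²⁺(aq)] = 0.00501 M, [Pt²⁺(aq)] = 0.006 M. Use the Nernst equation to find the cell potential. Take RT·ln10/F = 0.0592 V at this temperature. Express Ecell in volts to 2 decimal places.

+3.58 V

Since E°(Pt²⁺/Pt) > E°(Mg²⁺/Mg), Pt²⁺/Pt serves as the cathode.
The standard potential is +1.20 − (−2.38) = +3.58 V and the balanced reaction transfers n = 2 electrons.
For the overall reaction Pt²⁺(aq) + Mg(s) → Pt(s) + Mg²⁺(aq), Q = [Mg²⁺(aq)] / [Pt²⁺(aq)] = 0.835, giving log Q = −0.078.
By the Nernst equation, E = +3.58 − (0.0592/2)·(−0.078) = +3.58 V.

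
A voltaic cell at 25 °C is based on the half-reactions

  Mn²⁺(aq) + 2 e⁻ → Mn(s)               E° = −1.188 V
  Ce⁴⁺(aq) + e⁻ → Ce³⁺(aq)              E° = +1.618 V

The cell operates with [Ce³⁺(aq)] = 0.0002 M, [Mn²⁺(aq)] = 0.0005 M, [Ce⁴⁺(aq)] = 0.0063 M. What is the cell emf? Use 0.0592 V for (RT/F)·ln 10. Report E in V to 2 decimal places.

+2.99 V

The Ce⁴⁺/Ce³⁺ couple has the more positive E°, so it is the cathode; Mn²⁺/Mn is the anode.
E°cell = E°cat − E°an = +1.618 − (−1.188) = +2.806 V; n = 2.
For the overall reaction 2 Ce⁴⁺(aq) + Mn(s) → 2 Ce³⁺(aq) + Mn²⁺(aq), Q = ([Ce³⁺(aq)]^2·[Mn²⁺(aq)]) / [Ce⁴⁺(aq)]^2 = 5.04×10^−7, giving log Q = −6.298.
By the Nernst equation, E = +2.806 − (0.0592/2)·(−6.298) = +2.99 V.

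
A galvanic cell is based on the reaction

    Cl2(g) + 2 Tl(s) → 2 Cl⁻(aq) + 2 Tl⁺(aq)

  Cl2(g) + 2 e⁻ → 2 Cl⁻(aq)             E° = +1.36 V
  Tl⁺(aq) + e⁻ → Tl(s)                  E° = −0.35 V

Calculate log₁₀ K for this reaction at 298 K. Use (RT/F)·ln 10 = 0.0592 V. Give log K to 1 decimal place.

log K = 57.8

The Cl₂/Cl⁻ couple is reduced (cathode); E°cell = +1.36 − (−0.35) = +1.71 V with n = 2.
At equilibrium E = 0, so log K = nE°cell / 0.0592 = (2)(+1.71) / 0.0592 = 57.8.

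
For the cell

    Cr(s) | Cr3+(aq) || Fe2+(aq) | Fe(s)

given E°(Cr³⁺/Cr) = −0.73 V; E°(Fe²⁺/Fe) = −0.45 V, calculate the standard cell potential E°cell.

+0.28 V

By convention the left-hand electrode in cell notation is the anode (oxidation) and the right-hand electrode is the cathode (reduction).
E°cell = E°(right) − E°(left) = −0.45 − (−0.73) = +0.28 V.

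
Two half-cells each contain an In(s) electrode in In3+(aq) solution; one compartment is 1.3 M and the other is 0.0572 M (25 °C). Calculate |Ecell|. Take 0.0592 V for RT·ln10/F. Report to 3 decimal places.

For a concentration cell E°cell = 0, since both electrodes use the same couple.
The compartment with the higher In3+(aq) concentration (1.3 M) acts as the cathode; ions are reduced there and produced at the dilute (0.0572 M) anode.
With n = 3, Ecell = −(0.0592/3)·log([dilute]/[conc]) = −(0.0592/3)·log(0.0572/1.3) = +0.027 V.

0.027 V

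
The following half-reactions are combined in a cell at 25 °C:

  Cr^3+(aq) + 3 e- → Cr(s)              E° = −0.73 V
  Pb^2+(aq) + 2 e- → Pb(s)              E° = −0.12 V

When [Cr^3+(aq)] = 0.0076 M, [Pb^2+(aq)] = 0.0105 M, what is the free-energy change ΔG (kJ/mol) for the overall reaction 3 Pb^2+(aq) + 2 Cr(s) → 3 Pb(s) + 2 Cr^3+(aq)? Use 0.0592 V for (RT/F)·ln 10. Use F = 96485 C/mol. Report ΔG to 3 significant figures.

The standard cell potential is −0.12 − (−0.73) = +0.61 V, with n = 6 electrons in the balanced equation.
Here Q = [Cr^3+(aq)]^2 / [Pb^2+(aq)]^3 = 49.9 (log Q = 1.698), giving E = +0.61 − (0.0592/6)·(1.698) = +0.5932 V.
Finally ΔG = −nFE = −(6)(96485 C/mol)(+0.5932 V) = −343 kJ/mol.

−343 kJ/mol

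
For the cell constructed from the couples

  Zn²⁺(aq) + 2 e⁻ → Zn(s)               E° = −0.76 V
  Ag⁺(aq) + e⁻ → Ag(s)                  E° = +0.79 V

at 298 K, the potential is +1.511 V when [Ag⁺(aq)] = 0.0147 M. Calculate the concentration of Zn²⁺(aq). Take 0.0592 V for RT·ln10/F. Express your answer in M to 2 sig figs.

0.0045 M

With Ag⁺/Ag at the cathode and Zn²⁺/Zn at the anode, E°cell = +0.79 − (−0.76) = +1.55 V (n = 2).
Rearranging E = E° − (0.0592/n)·log Q gives log Q = 2(+1.55 − (+1.511))/0.0592 = 1.318.
For 2 Ag⁺(aq) + Zn(s) → 2 Ag(s) + Zn²⁺(aq), the reaction quotient is Q = [Zn²⁺(aq)] / [Ag⁺(aq)]^2.
Solving for the unknown gives log [Zn²⁺(aq)] = −2.347, so [Zn²⁺(aq)] ≈ 0.0045 M.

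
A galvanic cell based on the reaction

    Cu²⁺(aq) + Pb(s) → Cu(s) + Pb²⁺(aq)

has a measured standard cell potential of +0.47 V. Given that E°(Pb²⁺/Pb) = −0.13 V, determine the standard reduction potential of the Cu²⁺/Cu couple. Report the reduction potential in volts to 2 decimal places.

+0.34 V

In the reaction as written the Cu²⁺/Cu couple is reduced (cathode) and Pb²⁺/Pb is oxidized (anode), so E°cell = E°(Cu²⁺/Cu) − E°(Pb²⁺/Pb).
E°(Cu²⁺/Cu) = E°cell + E°(anode) = +0.47 + (−0.13) = +0.34 V.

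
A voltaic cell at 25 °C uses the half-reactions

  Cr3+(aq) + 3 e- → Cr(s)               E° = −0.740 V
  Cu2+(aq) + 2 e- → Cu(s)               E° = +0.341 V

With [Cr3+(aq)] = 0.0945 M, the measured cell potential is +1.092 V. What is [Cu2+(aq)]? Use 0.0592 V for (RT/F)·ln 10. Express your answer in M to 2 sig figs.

The Cu²⁺/Cu couple has the larger reduction potential, so it is the cathode: E°cell = +0.341 − (−0.740) = +1.081 V and n = 6.
From the Nernst equation, log Q = n(E° − E)/0.0592 = 6·(+1.081 − (+1.092))/0.0592 = −1.115.
Balancing electrons gives 3 Cu2+(aq) + 2 Cr(s) → 3 Cu(s) + 2 Cr3+(aq); thus Q = [Cr3+(aq)]^2 / [Cu2+(aq)]^3.
Isolating [Cu2+(aq)] in Q = 10^{−1.115} yields log [Cu2+(aq)] = −0.311, i.e. 0.49 M.

0.49 M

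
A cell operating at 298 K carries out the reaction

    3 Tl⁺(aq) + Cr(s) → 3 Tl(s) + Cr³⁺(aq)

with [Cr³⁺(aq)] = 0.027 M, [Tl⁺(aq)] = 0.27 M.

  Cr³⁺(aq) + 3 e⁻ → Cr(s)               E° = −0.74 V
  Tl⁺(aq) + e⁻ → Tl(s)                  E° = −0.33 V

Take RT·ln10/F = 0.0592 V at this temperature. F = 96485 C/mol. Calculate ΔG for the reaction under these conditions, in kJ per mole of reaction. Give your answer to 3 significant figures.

−118 kJ/mol

The standard cell potential is −0.33 − (−0.74) = +0.41 V, with n = 3 electrons in the balanced equation.
Q = [Cr³⁺(aq)] / [Tl⁺(aq)]^3 = 1.37, so log Q = 0.137 and E = +0.41 − (0.0592/3)(0.137) = +0.4073 V.
Finally ΔG = −nFE = −(3)(96485 C/mol)(+0.4073 V) = −118 kJ/mol.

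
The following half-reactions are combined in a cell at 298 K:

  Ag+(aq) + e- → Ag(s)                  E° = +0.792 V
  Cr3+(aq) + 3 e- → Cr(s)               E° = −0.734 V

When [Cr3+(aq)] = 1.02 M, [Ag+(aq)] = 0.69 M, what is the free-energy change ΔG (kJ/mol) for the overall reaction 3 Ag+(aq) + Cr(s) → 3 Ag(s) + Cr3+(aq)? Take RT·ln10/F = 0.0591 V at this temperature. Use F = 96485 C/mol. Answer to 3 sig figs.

With Ag⁺/Ag reduced at the cathode, E°cell = +0.792 − (−0.734) = +1.526 V and n = 3.
Q = [Cr3+(aq)] / [Ag+(aq)]^3 = 3.1, so log Q = 0.492 and E = +1.526 − (0.0591/3)(0.492) = +1.5163 V.
Then ΔG = −nFE = −3 × 96485 × +1.5163 J/mol = −439 kJ/mol.

−439 kJ/mol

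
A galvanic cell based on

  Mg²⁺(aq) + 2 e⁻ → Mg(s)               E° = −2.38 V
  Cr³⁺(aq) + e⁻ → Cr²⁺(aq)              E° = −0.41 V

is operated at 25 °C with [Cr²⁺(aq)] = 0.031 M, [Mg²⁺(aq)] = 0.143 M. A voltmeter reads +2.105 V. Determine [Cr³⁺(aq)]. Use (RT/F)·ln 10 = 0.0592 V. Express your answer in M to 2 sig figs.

Cr³⁺/Cr²⁺ is the cathode (higher E°); E°cell = −0.41 − (−2.38) = +1.97 V with n = 2.
Since E = E° − (0.0592/n)·log Q, log Q = n(E° − E)/0.0592 = −4.561.
The balanced reaction is 2 Cr³⁺(aq) + Mg(s) → 2 Cr²⁺(aq) + Mg²⁺(aq), so Q = ([Cr²⁺(aq)]^2·[Mg²⁺(aq)]) / [Cr³⁺(aq)]^2.
Isolating [Cr³⁺(aq)] in Q = 10^{−4.561} yields log [Cr³⁺(aq)] = 0.350, i.e. 2.2 M.

2.2 M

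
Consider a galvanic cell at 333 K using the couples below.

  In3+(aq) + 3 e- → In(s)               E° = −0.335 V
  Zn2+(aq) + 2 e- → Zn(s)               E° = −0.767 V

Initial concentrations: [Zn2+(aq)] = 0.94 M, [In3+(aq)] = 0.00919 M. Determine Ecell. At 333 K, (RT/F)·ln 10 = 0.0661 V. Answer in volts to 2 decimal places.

+0.39 V

The In³⁺/In couple has the more positive E°, so it is the cathode; Zn²⁺/Zn is the anode.
E°cell = E°cat − E°an = −0.335 − (−0.767) = +0.432 V; n = 6.
The balanced reaction is 2 In3+(aq) + 3 Zn(s) → 2 In(s) + 3 Zn2+(aq), so Q = [Zn2+(aq)]^3 / [In3+(aq)]^2 = 9.83×10^3 and log Q = 3.993.
Applying E = E° − (RT ln10/nF)·log Q gives +0.432 − (0.0661/6)(3.993) = +0.39 V.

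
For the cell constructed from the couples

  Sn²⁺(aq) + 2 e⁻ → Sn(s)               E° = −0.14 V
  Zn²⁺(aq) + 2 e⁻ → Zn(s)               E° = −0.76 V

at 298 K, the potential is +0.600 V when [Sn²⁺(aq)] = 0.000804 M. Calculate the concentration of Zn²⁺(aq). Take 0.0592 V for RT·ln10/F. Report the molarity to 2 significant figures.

Sn²⁺/Sn is the cathode (higher E°); E°cell = −0.14 − (−0.76) = +0.62 V with n = 2.
Since E = E° − (0.0592/n)·log Q, log Q = n(E° − E)/0.0592 = 0.676.
For Sn²⁺(aq) + Zn(s) → Sn(s) + Zn²⁺(aq), the reaction quotient is Q = [Zn²⁺(aq)] / [Sn²⁺(aq)].
Isolating [Zn²⁺(aq)] in Q = 10^{0.676} yields log [Zn²⁺(aq)] = −2.419, i.e. 0.0038 M.

0.0038 M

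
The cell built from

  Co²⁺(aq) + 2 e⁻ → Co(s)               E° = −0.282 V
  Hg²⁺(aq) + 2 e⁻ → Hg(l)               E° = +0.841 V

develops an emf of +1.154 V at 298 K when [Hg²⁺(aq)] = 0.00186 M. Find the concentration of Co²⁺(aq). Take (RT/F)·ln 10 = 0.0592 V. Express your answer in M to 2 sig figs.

With Hg²⁺/Hg at the cathode and Co²⁺/Co at the anode, E°cell = +0.841 − (−0.282) = +1.123 V (n = 2).
Since E = E° − (0.0592/n)·log Q, log Q = n(E° − E)/0.0592 = −1.047.
Balancing electrons gives Hg²⁺(aq) + Co(s) → Hg(l) + Co²⁺(aq); thus Q = [Co²⁺(aq)] / [Hg²⁺(aq)].
Solving for the unknown gives log [Co²⁺(aq)] = −3.777, so [Co²⁺(aq)] ≈ 0.00017 M.

0.00017 M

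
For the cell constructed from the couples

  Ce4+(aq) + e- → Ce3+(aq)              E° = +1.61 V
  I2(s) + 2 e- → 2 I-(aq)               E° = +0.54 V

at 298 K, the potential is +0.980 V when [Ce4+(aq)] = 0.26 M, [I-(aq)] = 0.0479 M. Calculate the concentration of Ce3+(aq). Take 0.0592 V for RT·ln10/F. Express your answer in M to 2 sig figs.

The Ce⁴⁺/Ce³⁺ couple has the larger reduction potential, so it is the cathode: E°cell = +1.61 − (+0.54) = +1.07 V and n = 2.
From the Nernst equation, log Q = n(E° − E)/0.0592 = 2·(+1.07 − (+0.980))/0.0592 = 3.041.
The balanced reaction is 2 Ce4+(aq) + 2 I-(aq) → 2 Ce3+(aq) + I2(s), so Q = [Ce3+(aq)]^2 / ([Ce4+(aq)]^2·[I-(aq)]^2).
Substituting the known concentrations and solving, log [Ce3+(aq)] = −0.384 and [Ce3+(aq)] = 0.41 M.

0.41 M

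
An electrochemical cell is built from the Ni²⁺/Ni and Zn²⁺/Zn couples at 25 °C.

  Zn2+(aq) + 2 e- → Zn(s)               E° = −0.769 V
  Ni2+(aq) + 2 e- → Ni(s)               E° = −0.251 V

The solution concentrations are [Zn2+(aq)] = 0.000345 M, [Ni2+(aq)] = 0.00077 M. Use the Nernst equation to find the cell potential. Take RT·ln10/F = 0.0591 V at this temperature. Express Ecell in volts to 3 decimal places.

+0.528 V

Since E°(Ni²⁺/Ni) > E°(Zn²⁺/Zn), Ni²⁺/Ni serves as the cathode.
The standard potential is −0.251 − (−0.769) = +0.518 V and the balanced reaction transfers n = 2 electrons.
For the overall reaction Ni2+(aq) + Zn(s) → Ni(s) + Zn2+(aq), Q = [Zn2+(aq)] / [Ni2+(aq)] = 0.448, giving log Q = −0.349.
By the Nernst equation, E = +0.518 − (0.0591/2)·(−0.349) = +0.528 V.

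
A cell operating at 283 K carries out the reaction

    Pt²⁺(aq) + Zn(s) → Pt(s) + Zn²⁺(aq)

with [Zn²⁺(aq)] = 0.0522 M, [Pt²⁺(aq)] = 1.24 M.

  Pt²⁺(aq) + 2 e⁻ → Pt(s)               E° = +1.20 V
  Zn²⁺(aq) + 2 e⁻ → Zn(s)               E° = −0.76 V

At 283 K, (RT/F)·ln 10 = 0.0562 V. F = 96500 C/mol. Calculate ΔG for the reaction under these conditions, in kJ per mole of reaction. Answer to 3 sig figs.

−386 kJ/mol

The standard cell potential is +1.20 − (−0.76) = +1.96 V, with n = 2 electrons in the balanced equation.
Here Q = [Zn²⁺(aq)] / [Pt²⁺(aq)] = 0.0421 (log Q = −1.376), giving E = +1.96 − (0.0562/2)·(−1.376) = +1.9987 V.
Finally ΔG = −nFE = −(2)(96500 C/mol)(+1.9987 V) = −386 kJ/mol.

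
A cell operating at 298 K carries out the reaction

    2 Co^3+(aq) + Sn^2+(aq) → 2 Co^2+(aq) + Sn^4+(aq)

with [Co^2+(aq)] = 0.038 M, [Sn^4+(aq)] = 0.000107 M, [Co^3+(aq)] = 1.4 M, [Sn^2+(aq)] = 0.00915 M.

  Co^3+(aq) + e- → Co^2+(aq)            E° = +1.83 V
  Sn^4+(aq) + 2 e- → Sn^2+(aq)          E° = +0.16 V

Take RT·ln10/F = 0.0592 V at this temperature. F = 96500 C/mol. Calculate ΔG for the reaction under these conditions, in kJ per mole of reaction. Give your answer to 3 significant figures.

With Co³⁺/Co²⁺ reduced at the cathode, E°cell = +1.83 − (+0.16) = +1.67 V and n = 2.
Q = ([Co^2+(aq)]^2·[Sn^4+(aq)]) / ([Co^3+(aq)]^2·[Sn^2+(aq)]) = 8.62×10^−6, so log Q = −5.065 and E = +1.67 − (0.0592/2)(−5.065) = +1.8199 V.
Finally ΔG = −nFE = −(2)(96500 C/mol)(+1.8199 V) = −351 kJ/mol.

−351 kJ/mol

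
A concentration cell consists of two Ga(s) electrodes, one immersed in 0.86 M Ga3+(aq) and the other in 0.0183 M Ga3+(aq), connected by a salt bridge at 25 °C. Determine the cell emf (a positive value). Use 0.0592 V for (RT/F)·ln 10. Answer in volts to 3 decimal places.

For a concentration cell E°cell = 0, since both electrodes use the same couple.
The compartment with the higher Ga3+(aq) concentration (0.86 M) acts as the cathode; ions are reduced there and produced at the dilute (0.0183 M) anode.
With n = 3, Ecell = −(0.0592/3)·log([dilute]/[conc]) = −(0.0592/3)·log(0.0183/0.86) = +0.033 V.

0.033 V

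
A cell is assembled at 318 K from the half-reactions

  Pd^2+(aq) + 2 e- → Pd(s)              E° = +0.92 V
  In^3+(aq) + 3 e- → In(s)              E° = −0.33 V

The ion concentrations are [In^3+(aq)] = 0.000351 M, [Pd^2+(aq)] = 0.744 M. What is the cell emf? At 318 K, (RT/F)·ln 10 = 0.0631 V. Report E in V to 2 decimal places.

+1.32 V

Since E°(Pd²⁺/Pd) > E°(In³⁺/In), Pd²⁺/Pd serves as the cathode.
E°cell = E°cat − E°an = +0.92 − (−0.33) = +1.25 V; n = 6.
For the overall reaction 3 Pd^2+(aq) + 2 In(s) → 3 Pd(s) + 2 In^3+(aq), Q = [In^3+(aq)]^2 / [Pd^2+(aq)]^3 = 2.99×10^−7, giving log Q = −6.524.
E = E° − (0.0631/n)·log Q = +1.25 − (0.0631/6)(−6.524) = +1.32 V.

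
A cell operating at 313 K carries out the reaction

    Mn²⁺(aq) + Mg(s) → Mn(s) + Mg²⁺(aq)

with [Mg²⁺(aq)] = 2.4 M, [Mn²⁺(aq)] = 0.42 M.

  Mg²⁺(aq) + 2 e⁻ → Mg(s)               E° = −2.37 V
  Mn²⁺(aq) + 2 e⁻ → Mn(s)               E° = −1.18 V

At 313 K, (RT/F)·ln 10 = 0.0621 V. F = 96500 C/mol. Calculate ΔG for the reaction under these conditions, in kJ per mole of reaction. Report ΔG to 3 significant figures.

−225 kJ/mol

E°cell = −1.18 − (−2.37) = +1.19 V; the balanced reaction transfers n = 2 electrons.
Here Q = [Mg²⁺(aq)] / [Mn²⁺(aq)] = 5.71 (log Q = 0.757), giving E = +1.19 − (0.0621/2)·(0.757) = +1.1665 V.
Then ΔG = −nFE = −2 × 96500 × +1.1665 J/mol = −225 kJ/mol.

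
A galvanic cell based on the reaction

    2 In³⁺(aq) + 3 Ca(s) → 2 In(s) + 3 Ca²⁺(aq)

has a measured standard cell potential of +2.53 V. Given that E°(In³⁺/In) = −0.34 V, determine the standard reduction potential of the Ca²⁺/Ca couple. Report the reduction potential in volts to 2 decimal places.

−2.87 V

In the reaction as written the In³⁺/In couple is reduced (cathode) and Ca²⁺/Ca is oxidized (anode), so E°cell = E°(In³⁺/In) − E°(Ca²⁺/Ca).
E°(Ca²⁺/Ca) = E°(cathode) − E°cell = −0.34 − (+2.53) = −2.87 V.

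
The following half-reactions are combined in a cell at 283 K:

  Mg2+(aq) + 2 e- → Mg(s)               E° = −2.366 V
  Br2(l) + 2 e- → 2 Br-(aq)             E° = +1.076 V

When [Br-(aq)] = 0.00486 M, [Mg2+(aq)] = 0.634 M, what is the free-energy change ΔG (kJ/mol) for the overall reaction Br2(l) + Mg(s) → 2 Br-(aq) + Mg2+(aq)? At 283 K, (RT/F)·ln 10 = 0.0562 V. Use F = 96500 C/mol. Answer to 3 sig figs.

E°cell = +1.076 − (−2.366) = +3.442 V; the balanced reaction transfers n = 2 electrons.
The reaction quotient is [Br-(aq)]^2·[Mg2+(aq)] = 1.5×10^−5; by Nernst, E = +3.442 − (0.0562/2)(−4.825) = +3.5776 V.
Finally ΔG = −nFE = −(2)(96500 C/mol)(+3.5776 V) = −690 kJ/mol.

−690 kJ/mol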